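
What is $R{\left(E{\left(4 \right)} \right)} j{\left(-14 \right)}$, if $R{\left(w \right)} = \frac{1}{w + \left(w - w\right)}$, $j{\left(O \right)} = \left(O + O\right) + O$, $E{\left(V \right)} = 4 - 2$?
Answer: $-21$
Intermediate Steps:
$E{\left(V \right)} = 2$
$j{\left(O \right)} = 3 O$ ($j{\left(O \right)} = 2 O + O = 3 O$)
$R{\left(w \right)} = \frac{1}{w}$ ($R{\left(w \right)} = \frac{1}{w + 0} = \frac{1}{w}$)
$R{\left(E{\left(4 \right)} \right)} j{\left(-14 \right)} = \frac{3 \left(-14\right)}{2} = \frac{1}{2} \left(-42\right) = -21$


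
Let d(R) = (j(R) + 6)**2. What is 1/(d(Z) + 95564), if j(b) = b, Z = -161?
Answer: 1/119589 ≈ 8.3620e-6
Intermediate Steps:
d(R) = (6 + R)**2 (d(R) = (R + 6)**2 = (6 + R)**2)
1/(d(Z) + 95564) = 1/((6 - 161)**2 + 95564) = 1/((-155)**2 + 95564) = 1/(24025 + 95564) = 1/119589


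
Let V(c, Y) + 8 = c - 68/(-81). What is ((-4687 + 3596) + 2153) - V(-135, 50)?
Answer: 97537/81 ≈ 1204.2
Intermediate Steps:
V(c, Y) = -580/81 + c (V(c, Y) = -8 + (c - 68/(-81)) = -8 + (c - 68*(-1/81)) = -8 + (c + 68/81) = -8 + (68/81 + c) = -580/81 + c)
((-4687 + 3596) + 2153) - V(-135, 50) = ((-4687 + 3596) + 2153) - (-580/81 - 135) = (-1091 + 2153) - 1*(-11515/81) = 1062 + 11515/81 = 97537/81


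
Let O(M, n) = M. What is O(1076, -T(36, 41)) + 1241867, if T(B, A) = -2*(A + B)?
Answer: 1242943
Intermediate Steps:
T(B, A) = -2*A - 2*B
O(1076, -T(36, 41)) + 1241867 = 1076 + 1241867 = 1242943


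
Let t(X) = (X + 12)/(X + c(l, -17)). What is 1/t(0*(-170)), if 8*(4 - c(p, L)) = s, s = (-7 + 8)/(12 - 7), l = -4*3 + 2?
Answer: 53/160 ≈ 0.33125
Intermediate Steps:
l = -10 (l = -12 + 2 = -10)
s = ⅕ (s = 1/5 = 1*(⅕) = ⅕ ≈ 0.20000)
c(p, L) = 159/40 (c(p, L) = 4 - ⅛*⅕ = 4 - 1/40 = 159/40)
t(X) = (12 + X)/(159/40 + X) (t(X) = (X + 12)/(X + 159/40) = (12 + X)/(159/40 + X))
1/t(0*(-170)) = 1/(40*(12 + 0*(-170))/(159 + 40*(0*(-170)))) = 1/(40*(12 + 0)/(159 + 40*0)) = 1/(40*12/(159 + 0)) = 1/(40*12/159) = 1/(40*(1/159)*12) = 1/(160/53) = 53/160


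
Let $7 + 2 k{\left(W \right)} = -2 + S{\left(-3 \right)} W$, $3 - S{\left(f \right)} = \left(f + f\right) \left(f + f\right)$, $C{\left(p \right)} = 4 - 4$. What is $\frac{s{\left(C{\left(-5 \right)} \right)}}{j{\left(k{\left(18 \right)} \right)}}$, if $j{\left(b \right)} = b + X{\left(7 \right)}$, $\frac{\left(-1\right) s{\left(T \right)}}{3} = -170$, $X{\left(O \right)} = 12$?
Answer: $- \frac{340}{193} \approx -1.7617$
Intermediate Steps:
$C{\left(p \right)} = 0$ ($C{\left(p \right)} = 4 - 4 = 0$)
$s{\left(T \right)} = 510$ ($s{\left(T \right)} = \left(-3\right) \left(-170\right) = 510$)
$S{\left(f \right)} = 3 - 4 f^{2}$ ($S{\left(f \right)} = 3 - \left(f + f\right) \left(f + f\right) = 3 - 2 f 2 f = 3 - 4 f^{2}$)
$k{\left(W \right)} = - \frac{9}{2} - \frac{33 W}{2}$ ($k{\left(W \right)} = - \frac{7}{2} + \frac{-2 + \left(3 - 4 \left(-3\right)^{2}\right) W}{2} = - \frac{7}{2} + \frac{-2 + \left(3 - 36\right) W}{2} = - \frac{7}{2} + \frac{-2 - 33 W}{2} = - \frac{7}{2} - \left(1 + \frac{33 W}{2}\right) = - \frac{9}{2} - \frac{33 W}{2}$)
$j{\left(b \right)} = 12 + b$ ($j{\left(b \right)} = b + 12 = 12 + b$)
$\frac{s{\left(C{\left(-5 \right)} \right)}}{j{\left(k{\left(18 \right)} \right)}} = \frac{510}{12 - \frac{603}{2}} = \frac{510}{- \frac{579}{2}} = 510 \left(- \frac{2}{579}\right) = - \frac{340}{193}$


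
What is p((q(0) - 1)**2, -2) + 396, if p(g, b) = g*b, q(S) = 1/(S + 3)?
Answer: 3556/9 ≈ 395.11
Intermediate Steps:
q(S) = 1/(3 + S)
p(g, b) = b*g
p((q(0) - 1)**2, -2) + 396 = -2*(1/(3 + 0) - 1)**2 + 396 = -2*(1/3 - 1)**2 + 396 = -2*(-2/3)**2 + 396 = -2*4/9 + 396 = -8/9 + 396 = 3556/9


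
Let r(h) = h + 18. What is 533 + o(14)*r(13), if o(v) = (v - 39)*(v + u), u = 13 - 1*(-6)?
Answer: -25042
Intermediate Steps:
u = 19 (u = 13 + 6 = 19)
r(h) = 18 + h
o(v) = (-39 + v)*(19 + v) (o(v) = (v - 39)*(v + 19) = (-39 + v)*(19 + v))
533 + o(14)*r(13) = 533 + (-741 + 14² - 20*14)*(18 + 13) = 533 + (-741 + 196 - 280)*31 = 533 - 825*31 = 533 - 25575 = -25042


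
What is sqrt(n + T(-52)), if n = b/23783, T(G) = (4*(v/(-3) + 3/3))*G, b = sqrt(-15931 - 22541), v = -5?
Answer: sqrt(-2823630396288 + 428094*I*sqrt(9618))/71349 ≈ 0.00017509 + 23.551*I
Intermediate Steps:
b = 2*I*sqrt(9618) (b = sqrt(-38472) = 2*I*sqrt(9618) ≈ 196.14*I)
T(G) = 32*G/3 (T(G) = (4*(-5/(-3) + 3/3))*G = (4*(-5*(-1/3) + 3*(1/3)))*G = (4*(5/3 + 1))*G = (4*(8/3))*G = 32*G/3)
n = 2*I*sqrt(9618)/23783 (n = (2*I*sqrt(9618))/23783 = (2*I*sqrt(9618))*(1/23783) = 2*I*sqrt(9618)/23783 ≈ 0.0082472*I)
sqrt(n + T(-52)) = sqrt(2*I*sqrt(9618)/23783 + (32/3)*(-52)) = sqrt(2*I*sqrt(9618)/23783 - 1664/3) = sqrt(-1664/3 + 2*I*sqrt(9618)/23783)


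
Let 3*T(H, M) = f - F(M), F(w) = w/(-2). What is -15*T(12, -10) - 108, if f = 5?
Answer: -108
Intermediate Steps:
F(w) = -w/2 (F(w) = w*(-1/2) = -w/2)
T(H, M) = 5/3 + M/6 (T(H, M) = (5 - (-1)*M/2)/3 = (5 + M/2)/3 = 5/3 + M/6)
-15*T(12, -10) - 108 = -15*(5/3 + (1/6)*(-10)) - 108 = -15*(5/3 - 5/3) - 108 = -15*0 - 108 = 0 - 108 = -108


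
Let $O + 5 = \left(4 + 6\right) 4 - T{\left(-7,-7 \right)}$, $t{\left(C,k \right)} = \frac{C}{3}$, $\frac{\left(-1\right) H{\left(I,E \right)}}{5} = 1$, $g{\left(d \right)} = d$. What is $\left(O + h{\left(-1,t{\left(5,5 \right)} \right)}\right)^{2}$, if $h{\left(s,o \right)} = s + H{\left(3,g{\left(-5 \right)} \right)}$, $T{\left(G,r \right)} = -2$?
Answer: $961$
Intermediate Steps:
$H{\left(I,E \right)} = -5$ ($H{\left(I,E \right)} = \left(-5\right) 1 = -5$)
$t{\left(C,k \right)} = \frac{C}{3}$ ($t{\left(C,k \right)} = C \frac{1}{3} = \frac{C}{3}$)
$h{\left(s,o \right)} = -5 + s$ ($h{\left(s,o \right)} = s - 5 = -5 + s$)
$O = 37$ ($O = -5 - \left(-2 - \left(4 + 6\right) 4\right) = -5 + \left(10 \cdot 4 + 2\right) = -5 + \left(40 + 2\right) = -5 + 42 = 37$)
$\left(O + h{\left(-1,t{\left(5,5 \right)} \right)}\right)^{2} = \left(37 - 6\right)^{2} = 31^{2} = 961$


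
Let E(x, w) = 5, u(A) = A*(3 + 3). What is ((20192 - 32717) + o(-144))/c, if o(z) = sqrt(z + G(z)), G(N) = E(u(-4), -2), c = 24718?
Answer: -12525/24718 + I*sqrt(139)/24718 ≈ -0.50672 + 0.00047697*I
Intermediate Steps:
u(A) = 6*A (u(A) = A*6 = 6*A)
G(N) = 5
o(z) = sqrt(5 + z) (o(z) = sqrt(z + 5) = sqrt(5 + z))
((20192 - 32717) + o(-144))/c = ((20192 - 32717) + sqrt(5 - 144))/24718 = (-12525 + sqrt(-139))*(1/24718) = (-12525 + I*sqrt(139))*(1/24718) = -12525/24718 + I*sqrt(139)/24718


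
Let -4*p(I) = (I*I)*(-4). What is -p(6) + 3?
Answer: -33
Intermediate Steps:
p(I) = I² (p(I) = -I*I*(-4)/4 = -I²*(-4)/4 = -(-1)*I² = I²)
-p(6) + 3 = -1*6² + 3 = -1*36 + 3 = -36 + 3 = -33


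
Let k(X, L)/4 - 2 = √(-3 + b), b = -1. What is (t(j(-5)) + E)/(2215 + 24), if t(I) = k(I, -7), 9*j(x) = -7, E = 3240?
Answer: 3248/2239 + 8*I/2239 ≈ 1.4506 + 0.003573*I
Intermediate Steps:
j(x) = -7/9 (j(x) = (⅑)*(-7) = -7/9)
k(X, L) = 8 + 8*I (k(X, L) = 8 + 4*√(-3 - 1) = 8 + 4*√(-4) = 8 + 4*(2*I) = 8 + 8*I)
t(I) = 8 + 8*I
(t(j(-5)) + E)/(2215 + 24) = ((8 + 8*I) + 3240)/(2215 + 24) = (3248 + 8*I)/2239 = (3248 + 8*I)*(1/2239) = 3248/2239 + 8*I/2239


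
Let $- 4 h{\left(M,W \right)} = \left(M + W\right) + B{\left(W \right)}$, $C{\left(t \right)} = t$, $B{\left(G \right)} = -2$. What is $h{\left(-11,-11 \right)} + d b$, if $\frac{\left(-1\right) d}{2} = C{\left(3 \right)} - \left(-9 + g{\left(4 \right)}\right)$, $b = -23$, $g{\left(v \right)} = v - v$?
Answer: $558$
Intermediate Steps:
$g{\left(v \right)} = 0$
$h{\left(M,W \right)} = \frac{1}{2} - \frac{M}{4} - \frac{W}{4}$ ($h{\left(M,W \right)} = - \frac{\left(M + W\right) - 2}{4} = - \frac{-2 + M + W}{4} = \frac{1}{2} - \frac{M}{4} - \frac{W}{4}$)
$d = -24$ ($d = - 2 \left(3 + \left(9 - 0\right)\right) = - 2 \left(3 + \left(9 + 0\right)\right) = - 2 \left(3 + 9\right) = \left(-2\right) 12 = -24$)
$h{\left(-11,-11 \right)} + d b = \left(\frac{1}{2} - - \frac{11}{4} - - \frac{11}{4}\right) - -552 = \left(\frac{1}{2} + \frac{11}{4} + \frac{11}{4}\right) + 552 = 6 + 552 = 558$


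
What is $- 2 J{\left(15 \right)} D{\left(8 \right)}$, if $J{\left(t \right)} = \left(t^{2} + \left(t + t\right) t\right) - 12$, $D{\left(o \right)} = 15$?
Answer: $-19890$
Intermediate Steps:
$J{\left(t \right)} = -12 + 3 t^{2}$ ($J{\left(t \right)} = \left(t^{2} + 2 t t\right) - 12 = \left(t^{2} + 2 t^{2}\right) - 12 = 3 t^{2} - 12 = -12 + 3 t^{2}$)
$- 2 J{\left(15 \right)} D{\left(8 \right)} = - 2 \left(-12 + 3 \cdot 15^{2}\right) 15 = - 2 \left(-12 + 3 \cdot 225\right) 15 = - 2 \left(-12 + 675\right) 15 = \left(-2\right) 663 \cdot 15 = \left(-1326\right) 15 = -19890$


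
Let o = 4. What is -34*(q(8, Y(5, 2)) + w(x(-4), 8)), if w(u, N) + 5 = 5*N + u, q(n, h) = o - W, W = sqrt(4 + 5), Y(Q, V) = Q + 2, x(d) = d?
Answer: -1088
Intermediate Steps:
Y(Q, V) = 2 + Q
W = 3 (W = sqrt(9) = 3)
q(n, h) = 1 (q(n, h) = 4 - 1*3 = 4 - 3 = 1)
w(u, N) = -5 + u + 5*N (w(u, N) = -5 + (5*N + u) = -5 + (u + 5*N) = -5 + u + 5*N)
-34*(q(8, Y(5, 2)) + w(x(-4), 8)) = -34*(1 + (-5 - 4 + 5*8)) = -34*(1 + (-5 - 4 + 40)) = -34*(1 + 31) = -34*32 = -1088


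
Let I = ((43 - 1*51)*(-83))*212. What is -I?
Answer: -140768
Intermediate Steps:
I = 140768 (I = ((43 - 51)*(-83))*212 = -8*(-83)*212 = 664*212 = 140768)
-I = -1*140768 = -140768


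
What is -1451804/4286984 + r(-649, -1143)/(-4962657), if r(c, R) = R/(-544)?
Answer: -163309123920781/482229506213728 ≈ -0.33865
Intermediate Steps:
r(c, R) = -R/544 (r(c, R) = R*(-1/544) = -R/544)
-1451804/4286984 + r(-649, -1143)/(-4962657) = -1451804/4286984 - 1/544*(-1143)/(-4962657) = -1451804*1/4286984 + (1143/544)*(-1/4962657) = -362951/1071746 - 381/899895136 = -163309123920781/482229506213728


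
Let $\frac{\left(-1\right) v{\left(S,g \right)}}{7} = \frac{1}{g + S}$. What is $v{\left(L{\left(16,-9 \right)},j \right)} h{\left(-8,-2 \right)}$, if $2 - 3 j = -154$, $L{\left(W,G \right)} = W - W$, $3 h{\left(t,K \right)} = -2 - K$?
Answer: $0$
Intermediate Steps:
$h{\left(t,K \right)} = - \frac{2}{3} - \frac{K}{3}$ ($h{\left(t,K \right)} = \frac{-2 - K}{3} = - \frac{2}{3} - \frac{K}{3}$)
$L{\left(W,G \right)} = 0$
$j = 52$ ($j = \frac{2}{3} - - \frac{154}{3} = \frac{2}{3} + \frac{154}{3} = 52$)
$v{\left(S,g \right)} = - \frac{7}{S + g}$ ($v{\left(S,g \right)} = - \frac{7}{g + S} = - \frac{7}{S + g}$)
$v{\left(L{\left(16,-9 \right)},j \right)} h{\left(-8,-2 \right)} = - \frac{7}{0 + 52} \left(- \frac{2}{3} - - \frac{2}{3}\right) = - \frac{7}{52} \left(- \frac{2}{3} + \frac{2}{3}\right) = \left(-7\right) \frac{1}{52} \cdot 0 = \left(- \frac{7}{52}\right) 0 = 0$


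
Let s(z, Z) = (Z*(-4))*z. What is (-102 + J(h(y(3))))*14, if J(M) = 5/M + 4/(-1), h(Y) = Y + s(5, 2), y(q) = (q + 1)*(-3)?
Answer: -38619/26 ≈ -1485.3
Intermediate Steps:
s(z, Z) = -4*Z*z (s(z, Z) = (-4*Z)*z = -4*Z*z)
y(q) = -3 - 3*q (y(q) = (1 + q)*(-3) = -3 - 3*q)
h(Y) = -40 + Y (h(Y) = Y - 4*2*5 = Y - 40 = -40 + Y)
J(M) = -4 + 5/M (J(M) = 5/M + 4*(-1) = 5/M - 4 = -4 + 5/M)
(-102 + J(h(y(3))))*14 = (-102 + (-4 + 5/(-40 + (-3 - 3*3))))*14 = (-102 + (-4 + 5/(-40 + (-3 - 9))))*14 = (-102 + (-4 + 5/(-40 - 12)))*14 = (-102 + (-4 + 5/(-52)))*14 = (-102 + (-4 + 5*(-1/52)))*14 = (-102 + (-4 - 5/52))*14 = (-102 - 213/52)*14 = -5517/52*14 = -38619/26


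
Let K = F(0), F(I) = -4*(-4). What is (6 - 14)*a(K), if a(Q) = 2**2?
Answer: -32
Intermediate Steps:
F(I) = 16
K = 16
a(Q) = 4
(6 - 14)*a(K) = (6 - 14)*4 = -8*4 = -32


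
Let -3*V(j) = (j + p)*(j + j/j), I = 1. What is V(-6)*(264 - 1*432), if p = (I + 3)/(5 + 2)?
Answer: 1520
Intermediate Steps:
p = 4/7 (p = (1 + 3)/(5 + 2) = 4/7 ≈ 0.57143)
V(j) = -(1 + j)*(4/7 + j)/3 (V(j) = -(j + 4/7)*(j + j/j)/3 = -(4/7 + j)*(j + 1)/3 = -(4/7 + j)*(1 + j)/3 = -(1 + j)*(4/7 + j)/3)
V(-6)*(264 - 1*432) = (-4/21 - 11/21*(-6) - ⅓*(-6)²)*(264 - 1*432) = (-4/21 + 22/7 - ⅓*36)*(264 - 432) = (-4/21 + 22/7 - 12)*(-168) = -190/21*(-168) = 1520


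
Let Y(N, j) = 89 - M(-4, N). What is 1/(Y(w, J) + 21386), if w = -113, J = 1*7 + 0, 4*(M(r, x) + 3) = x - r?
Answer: 4/86021 ≈ 4.6500e-5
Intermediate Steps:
M(r, x) = -3 - r/4 + x/4 (M(r, x) = -3 + (x - r)/4 = -3 + (-r/4 + x/4) = -3 - r/4 + x/4)
J = 7 (J = 7 + 0 = 7)
Y(N, j) = 91 - N/4 (Y(N, j) = 89 - (-3 - ¼*(-4) + N/4) = 89 - (-3 + 1 + N/4) = 89 - (-2 + N/4) = 89 + (2 - N/4) = 91 - N/4)
1/(Y(w, J) + 21386) = 1/((91 - ¼*(-113)) + 21386) = 1/((91 + 113/4) + 21386) = 1/(477/4 + 21386) = 1/(86021/4) = 4/86021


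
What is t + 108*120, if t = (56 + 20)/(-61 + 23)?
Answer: 12958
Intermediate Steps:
t = -2 (t = 76/(-38) = 76*(-1/38) = -2)
t + 108*120 = -2 + 108*120 = -2 + 12960 = 12958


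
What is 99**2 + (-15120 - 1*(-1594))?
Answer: -3725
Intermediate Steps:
99**2 + (-15120 - 1*(-1594)) = 9801 + (-15120 + 1594) = 9801 - 13526 = -3725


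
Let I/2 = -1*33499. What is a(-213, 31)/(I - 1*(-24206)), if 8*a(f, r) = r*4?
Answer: -31/85584 ≈ -0.00036222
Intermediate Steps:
I = -66998 (I = 2*(-1*33499) = 2*(-33499) = -66998)
a(f, r) = r/2 (a(f, r) = (r*4)/8 = (4*r)/8 = r/2)
a(-213, 31)/(I - 1*(-24206)) = ((½)*31)/(-66998 - 1*(-24206)) = 31/(2*(-66998 + 24206)) = (31/2)/(-42792) = (31/2)*(-1/42792) = -31/85584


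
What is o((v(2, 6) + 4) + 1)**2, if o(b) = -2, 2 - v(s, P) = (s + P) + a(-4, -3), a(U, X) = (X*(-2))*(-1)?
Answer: 4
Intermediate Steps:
a(U, X) = 2*X (a(U, X) = -2*X*(-1) = 2*X)
v(s, P) = 8 - P - s (v(s, P) = 2 - ((s + P) + 2*(-3)) = 2 - ((P + s) - 6) = 2 - (-6 + P + s) = 2 + (6 - P - s) = 8 - P - s)
o((v(2, 6) + 4) + 1)**2 = (-2)**2 = 4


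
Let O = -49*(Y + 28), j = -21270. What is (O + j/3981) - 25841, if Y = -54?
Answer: -32607499/1327 ≈ -24572.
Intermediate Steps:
O = 1274 (O = -49*(-54 + 28) = -49*(-26) = 1274)
(O + j/3981) - 25841 = (1274 - 21270/3981) - 25841 = (1274 - 21270*1/3981) - 25841 = (1274 - 7090/1327) - 25841 = 1683508/1327 - 25841 = -32607499/1327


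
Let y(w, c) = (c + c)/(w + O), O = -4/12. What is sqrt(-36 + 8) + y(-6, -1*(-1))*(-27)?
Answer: 162/19 + 2*I*sqrt(7) ≈ 8.5263 + 5.2915*I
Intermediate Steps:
O = -1/3 (O = -4*1/12 = -1/3 ≈ -0.33333)
y(w, c) = 2*c/(-1/3 + w) (y(w, c) = (c + c)/(w - 1/3) = (2*c)/(-1/3 + w) = 2*c/(-1/3 + w))
sqrt(-36 + 8) + y(-6, -1*(-1))*(-27) = sqrt(-36 + 8) + (6*(-1*(-1))/(-1 + 3*(-6)))*(-27) = sqrt(-28) + (6*1/(-1 - 18))*(-27) = 2*I*sqrt(7) + (6*1/(-19))*(-27) = 2*I*sqrt(7) + (6*1*(-1/19))*(-27) = 2*I*sqrt(7) - 6/19*(-27) = 2*I*sqrt(7) + 162/19 = 162/19 + 2*I*sqrt(7)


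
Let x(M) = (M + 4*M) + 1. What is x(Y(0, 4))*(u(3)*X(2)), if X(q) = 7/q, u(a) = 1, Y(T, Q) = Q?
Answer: 147/2 ≈ 73.500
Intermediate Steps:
x(M) = 1 + 5*M (x(M) = 5*M + 1 = 1 + 5*M)
x(Y(0, 4))*(u(3)*X(2)) = (1 + 5*4)*(1*(7/2)) = (1 + 20)*(1*(7*(½))) = 21*(1*(7/2)) = 21*(7/2) = 147/2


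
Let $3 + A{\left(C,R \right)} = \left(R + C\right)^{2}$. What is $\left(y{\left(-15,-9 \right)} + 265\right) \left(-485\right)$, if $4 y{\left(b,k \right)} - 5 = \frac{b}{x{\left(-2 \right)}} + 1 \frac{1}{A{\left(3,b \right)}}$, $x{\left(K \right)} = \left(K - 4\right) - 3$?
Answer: $- \frac{72944485}{564} \approx -1.2933 \cdot 10^{5}$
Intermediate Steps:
$A{\left(C,R \right)} = -3 + \left(C + R\right)^{2}$ ($A{\left(C,R \right)} = -3 + \left(R + C\right)^{2} = -3 + \left(C + R\right)^{2}$)
$x{\left(K \right)} = -7 + K$ ($x{\left(K \right)} = \left(-4 + K\right) - 3 = -7 + K$)
$y{\left(b,k \right)} = \frac{5}{4} - \frac{b}{36} + \frac{1}{4 \left(-3 + \left(3 + b\right)^{2}\right)}$ ($y{\left(b,k \right)} = \frac{5}{4} + \frac{\frac{b}{-7 - 2} + 1 \frac{1}{-3 + \left(3 + b\right)^{2}}}{4} = \frac{5}{4} + \frac{\frac{b}{-9} + \frac{1}{-3 + \left(3 + b\right)^{2}}}{4} = \frac{5}{4} + \frac{b \left(- \frac{1}{9}\right) + \frac{1}{-3 + \left(3 + b\right)^{2}}}{4} = \frac{5}{4} + \frac{- \frac{b}{9} + \frac{1}{-3 + \left(3 + b\right)^{2}}}{4} = \frac{5}{4} + \frac{\frac{1}{-3 + \left(3 + b\right)^{2}} - \frac{b}{9}}{4} = \frac{5}{4} - \left(- \frac{1}{4 \left(-3 + \left(3 + b\right)^{2}\right)} + \frac{b}{36}\right) = \frac{5}{4} - \frac{b}{36} + \frac{1}{4 \left(-3 + \left(3 + b\right)^{2}\right)}$)
$\left(y{\left(-15,-9 \right)} + 265\right) \left(-485\right) = \left(\frac{9 + \left(-3 + \left(3 - 15\right)^{2}\right) \left(45 - -15\right)}{36 \left(-3 + \left(3 - 15\right)^{2}\right)} + 265\right) \left(-485\right) = \left(\frac{9 + \left(-3 + \left(-12\right)^{2}\right) \left(45 + 15\right)}{36 \left(-3 + \left(-12\right)^{2}\right)} + 265\right) \left(-485\right) = \left(\frac{9 + \left(-3 + 144\right) 60}{36 \left(-3 + 144\right)} + 265\right) \left(-485\right) = \left(\frac{9 + 141 \cdot 60}{36 \cdot 141} + 265\right) \left(-485\right) = \left(\frac{1}{36} \cdot \frac{1}{141} \left(9 + 8460\right) + 265\right) \left(-485\right) = \left(\frac{1}{36} \cdot \frac{1}{141} \cdot 8469 + 265\right) \left(-485\right) = \left(\frac{941}{564} + 265\right) \left(-485\right) = \frac{150401}{564} \left(-485\right) = - \frac{72944485}{564}$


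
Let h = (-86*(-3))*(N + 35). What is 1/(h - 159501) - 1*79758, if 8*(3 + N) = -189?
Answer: -50196574642/629361 ≈ -79758.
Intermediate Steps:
N = -213/8 (N = -3 + (⅛)*(-189) = -3 - 189/8 = -213/8 ≈ -26.625)
h = 8643/4 (h = (-86*(-3))*(-213/8 + 35) = 258*(67/8) = 8643/4 ≈ 2160.8)
1/(h - 159501) - 1*79758 = 1/(8643/4 - 159501) - 1*79758 = 1/(-629361/4) - 79758 = -4/629361 - 79758 = -50196574642/629361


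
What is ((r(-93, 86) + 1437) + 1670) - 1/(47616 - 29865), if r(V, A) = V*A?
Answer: -86820142/17751 ≈ -4891.0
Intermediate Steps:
r(V, A) = A*V
((r(-93, 86) + 1437) + 1670) - 1/(47616 - 29865) = ((86*(-93) + 1437) + 1670) - 1/(47616 - 29865) = ((-7998 + 1437) + 1670) - 1/17751 = (-6561 + 1670) - 1*1/17751 = -4891 - 1/17751 = -86820142/17751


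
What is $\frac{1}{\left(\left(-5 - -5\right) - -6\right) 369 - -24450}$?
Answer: $\frac{1}{26664} \approx 3.7504 \cdot 10^{-5}$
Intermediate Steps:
$\frac{1}{\left(\left(-5 - -5\right) - -6\right) 369 - -24450} = \frac{1}{\left(\left(-5 + 5\right) + 6\right) 369 + 24450} = \frac{1}{\left(0 + 6\right) 369 + 24450} = \frac{1}{6 \cdot 369 + 24450} = \frac{1}{2214 + 24450} = \frac{1}{26664}$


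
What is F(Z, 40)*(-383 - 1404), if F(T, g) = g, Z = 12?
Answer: -71480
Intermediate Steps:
F(Z, 40)*(-383 - 1404) = 40*(-383 - 1404) = 40*(-1787) = -71480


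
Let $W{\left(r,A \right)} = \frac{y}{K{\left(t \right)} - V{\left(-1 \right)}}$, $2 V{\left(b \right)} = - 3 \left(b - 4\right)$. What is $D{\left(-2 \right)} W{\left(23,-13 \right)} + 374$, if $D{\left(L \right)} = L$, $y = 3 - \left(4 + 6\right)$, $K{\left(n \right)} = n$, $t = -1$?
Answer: $\frac{6330}{17} \approx 372.35$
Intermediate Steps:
$V{\left(b \right)} = 6 - \frac{3 b}{2}$ ($V{\left(b \right)} = \frac{\left(-3\right) \left(b - 4\right)}{2} = \frac{\left(-3\right) \left(-4 + b\right)}{2} = \frac{12 - 3 b}{2} = 6 - \frac{3 b}{2}$)
$y = -7$ ($y = 3 - 10 = -7$)
$W{\left(r,A \right)} = \frac{14}{17}$ ($W{\left(r,A \right)} = - \frac{7}{-1 - \left(6 - - \frac{3}{2}\right)} = - \frac{7}{-1 - \left(6 + \frac{3}{2}\right)} = - \frac{7}{-1 - \frac{15}{2}} = - \frac{7}{- \frac{17}{2}} = \left(-7\right) \left(- \frac{2}{17}\right) = \frac{14}{17}$)
$D{\left(-2 \right)} W{\left(23,-13 \right)} + 374 = \left(-2\right) \frac{14}{17} + 374 = - \frac{28}{17} + 374 = \frac{6330}{17}$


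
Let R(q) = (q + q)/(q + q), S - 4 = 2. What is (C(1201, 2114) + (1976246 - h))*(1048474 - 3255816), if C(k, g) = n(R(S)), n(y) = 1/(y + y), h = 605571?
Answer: -3025549599521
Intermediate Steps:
S = 6 (S = 4 + 2 = 6)
R(q) = 1 (R(q) = (2*q)/((2*q)) = (2*q)*(1/(2*q)) = 1)
n(y) = 1/(2*y)
C(k, g) = ½ (C(k, g) = (½)/1 = (½)*1 = ½)
(C(1201, 2114) + (1976246 - h))*(1048474 - 3255816) = (½ + (1976246 - 1*605571))*(1048474 - 3255816) = (½ + (1976246 - 605571))*(-2207342) = (½ + 1370675)*(-2207342) = (2741351/2)*(-2207342) = -3025549599521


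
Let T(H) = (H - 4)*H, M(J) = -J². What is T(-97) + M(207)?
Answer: -33052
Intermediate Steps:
T(H) = H*(-4 + H) (T(H) = (-4 + H)*H = H*(-4 + H))
T(-97) + M(207) = -97*(-4 - 97) - 1*207² = -97*(-101) - 1*42849 = 9797 - 42849 = -33052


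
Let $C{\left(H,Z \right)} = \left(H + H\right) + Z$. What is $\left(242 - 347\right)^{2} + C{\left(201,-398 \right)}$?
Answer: $11029$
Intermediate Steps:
$C{\left(H,Z \right)} = Z + 2 H$ ($C{\left(H,Z \right)} = 2 H + Z = Z + 2 H$)
$\left(242 - 347\right)^{2} + C{\left(201,-398 \right)} = \left(242 - 347\right)^{2} + \left(-398 + 2 \cdot 201\right) = \left(-105\right)^{2} + \left(-398 + 402\right) = 11025 + 4 = 11029$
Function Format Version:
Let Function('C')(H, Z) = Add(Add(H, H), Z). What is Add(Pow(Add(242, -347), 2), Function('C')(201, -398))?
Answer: 11029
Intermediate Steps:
Function('C')(H, Z) = Add(Z, Mul(2, H)) (Function('C')(H, Z) = Add(Mul(2, H), Z) = Add(Z, Mul(2, H)))
Add(Pow(Add(242, -347), 2), Function('C')(201, -398)) = Add(Pow(Add(242, -347), 2), Add(-398, Mul(2, 201))) = Add(Pow(-105, 2), Add(-398, 402)) = Add(11025, 4) = 11029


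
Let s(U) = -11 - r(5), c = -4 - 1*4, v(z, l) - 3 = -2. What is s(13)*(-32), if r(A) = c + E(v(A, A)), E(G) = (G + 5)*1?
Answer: 288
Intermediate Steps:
v(z, l) = 1 (v(z, l) = 3 - 2 = 1)
E(G) = 5 + G (E(G) = (5 + G)*1 = 5 + G)
c = -8 (c = -4 - 4 = -8)
r(A) = -2 (r(A) = -8 + (5 + 1) = -8 + 6 = -2)
s(U) = -9 (s(U) = -11 - 1*(-2) = -11 + 2 = -9)
s(13)*(-32) = -9*(-32) = 288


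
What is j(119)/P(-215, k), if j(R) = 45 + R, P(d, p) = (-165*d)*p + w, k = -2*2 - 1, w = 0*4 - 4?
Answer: -164/177379 ≈ -0.00092457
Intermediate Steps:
w = -4 (w = 0 - 4 = -4)
k = -5 (k = -4 - 1 = -5)
P(d, p) = -4 - 165*d*p (P(d, p) = (-165*d)*p - 4 = -165*d*p - 4 = -4 - 165*d*p)
j(119)/P(-215, k) = (45 + 119)/(-4 - 165*(-215)*(-5)) = 164/(-4 - 177375) = 164/(-177379) = 164*(-1/177379) = -164/177379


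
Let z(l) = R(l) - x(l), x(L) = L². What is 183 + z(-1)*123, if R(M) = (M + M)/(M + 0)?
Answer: 306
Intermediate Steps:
R(M) = 2 (R(M) = (2*M)/M = 2)
z(l) = 2 - l²
183 + z(-1)*123 = 183 + (2 - 1*(-1)²)*123 = 183 + (2 - 1*1)*123 = 183 + (2 - 1)*123 = 183 + 1*123 = 183 + 123 = 306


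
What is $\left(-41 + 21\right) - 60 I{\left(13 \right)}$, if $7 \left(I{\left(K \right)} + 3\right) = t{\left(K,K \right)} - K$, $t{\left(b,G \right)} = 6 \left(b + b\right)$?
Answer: $- \frac{7460}{7} \approx -1065.7$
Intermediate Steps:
$t{\left(b,G \right)} = 12 b$ ($t{\left(b,G \right)} = 6 \cdot 2 b = 12 b$)
$I{\left(K \right)} = -3 + \frac{11 K}{7}$ ($I{\left(K \right)} = -3 + \frac{12 K - K}{7} = -3 + \frac{11 K}{7}$)
$\left(-41 + 21\right) - 60 I{\left(13 \right)} = \left(-41 + 21\right) - 60 \left(-3 + \frac{11}{7} \cdot 13\right) = -20 - 60 \left(-3 + \frac{143}{7}\right) = -20 - \frac{7320}{7} = - \frac{7460}{7}$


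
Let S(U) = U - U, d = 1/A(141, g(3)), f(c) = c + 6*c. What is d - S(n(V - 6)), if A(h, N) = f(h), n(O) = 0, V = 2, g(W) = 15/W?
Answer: 1/987 ≈ 0.0010132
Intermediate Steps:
f(c) = 7*c
A(h, N) = 7*h
d = 1/987 (d = 1/(7*141) = 1/987 ≈ 0.0010132)
S(U) = 0
d - S(n(V - 6)) = 1/987 - 1*0 = 1/987 + 0 = 1/987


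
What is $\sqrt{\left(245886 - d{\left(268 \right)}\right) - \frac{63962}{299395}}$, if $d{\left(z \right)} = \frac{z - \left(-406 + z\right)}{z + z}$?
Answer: $\frac{\sqrt{395758972641316686935}}{40118930} \approx 495.87$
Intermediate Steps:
$d{\left(z \right)} = \frac{203}{z}$ ($d{\left(z \right)} = \frac{406}{2 z} = 406 \frac{1}{2 z} = \frac{203}{z}$)
$\sqrt{\left(245886 - d{\left(268 \right)}\right) - \frac{63962}{299395}} = \sqrt{\left(245886 - \frac{203}{268}\right) - \frac{63962}{299395}} = \sqrt{\frac{65897245}{268} - \frac{63962}{299395}} = \sqrt{\frac{19729288524959}{80237860}} = \frac{\sqrt{395758972641316686935}}{40118930}$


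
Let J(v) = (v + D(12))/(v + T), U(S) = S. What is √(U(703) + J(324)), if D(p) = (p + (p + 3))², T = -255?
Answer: 2*√94990/23 ≈ 26.800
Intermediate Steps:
D(p) = (3 + 2*p)² (D(p) = (p + (3 + p))² = (3 + 2*p)²)
J(v) = (729 + v)/(-255 + v) (J(v) = (v + (3 + 2*12)²)/(v - 255) = (v + (3 + 24)²)/(-255 + v) = (v + 27²)/(-255 + v) = (v + 729)/(-255 + v) = (729 + v)/(-255 + v))
√(U(703) + J(324)) = √(703 + (729 + 324)/(-255 + 324)) = √(703 + 1053/69) = √(703 + (1/69)*1053) = √(703 + 351/23) = √(16520/23) = 2*√94990/23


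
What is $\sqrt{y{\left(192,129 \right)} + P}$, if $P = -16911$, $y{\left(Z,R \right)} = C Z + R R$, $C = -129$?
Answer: $3 i \sqrt{2782} \approx 158.23 i$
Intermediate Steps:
$y{\left(Z,R \right)} = R^{2} - 129 Z$ ($y{\left(Z,R \right)} = - 129 Z + R R = - 129 Z + R^{2} = R^{2} - 129 Z$)
$\sqrt{y{\left(192,129 \right)} + P} = \sqrt{\left(129^{2} - 24768\right) - 16911} = \sqrt{\left(16641 - 24768\right) - 16911} = \sqrt{-8127 - 16911} = \sqrt{-25038} = 3 i \sqrt{2782}$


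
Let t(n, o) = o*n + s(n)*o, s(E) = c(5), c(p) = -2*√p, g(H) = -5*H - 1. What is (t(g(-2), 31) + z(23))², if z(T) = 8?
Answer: 101589 - 35588*√5 ≈ 22012.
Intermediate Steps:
g(H) = -1 - 5*H
s(E) = -2*√5
t(n, o) = n*o - 2*o*√5 (t(n, o) = o*n + (-2*√5)*o = n*o - 2*o*√5)
(t(g(-2), 31) + z(23))² = (31*((-1 - 5*(-2)) - 2*√5) + 8)² = (31*((-1 + 10) - 2*√5) + 8)² = (31*(9 - 2*√5) + 8)² = ((279 - 62*√5) + 8)² = (287 - 62*√5)²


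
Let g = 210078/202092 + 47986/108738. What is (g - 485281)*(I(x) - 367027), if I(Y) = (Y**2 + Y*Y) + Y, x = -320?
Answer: 1875985220898903125/23782554 ≈ 7.8881e+10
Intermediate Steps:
g = 246523093/166477878 (g = 210078*(1/202092) + 47986*(1/108738) = 3183/3062 + 23993/54369 = 246523093/166477878 ≈ 1.4808)
I(Y) = Y + 2*Y**2 (I(Y) = (Y**2 + Y**2) + Y = 2*Y**2 + Y = Y + 2*Y**2)
(g - 485281)*(I(x) - 367027) = (246523093/166477878 - 485281)*(-320*(1 + 2*(-320)) - 367027) = -80788304590625*(-320*(1 - 640) - 367027)/166477878 = -80788304590625*(-320*(-639) - 367027)/166477878 = -80788304590625*(204480 - 367027)/166477878 = -80788304590625/166477878*(-162547) = 1875985220898903125/23782554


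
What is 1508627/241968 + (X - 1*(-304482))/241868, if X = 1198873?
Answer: 182163099469/14631079056 ≈ 12.450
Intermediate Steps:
1508627/241968 + (X - 1*(-304482))/241868 = 1508627/241968 + (1198873 - 1*(-304482))/241868 = 1508627*(1/241968) + (1198873 + 304482)*(1/241868) = 1508627/241968 + 1503355*(1/241868) = 1508627/241968 + 1503355/241868 = 182163099469/14631079056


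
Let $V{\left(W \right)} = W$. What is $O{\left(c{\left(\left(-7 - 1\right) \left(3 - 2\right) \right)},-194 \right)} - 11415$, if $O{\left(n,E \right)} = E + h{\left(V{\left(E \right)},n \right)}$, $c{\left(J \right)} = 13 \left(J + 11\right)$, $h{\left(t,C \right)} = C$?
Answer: $-11570$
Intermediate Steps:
$c{\left(J \right)} = 143 + 13 J$ ($c{\left(J \right)} = 13 \left(11 + J\right) = 143 + 13 J$)
$O{\left(n,E \right)} = E + n$
$O{\left(c{\left(\left(-7 - 1\right) \left(3 - 2\right) \right)},-194 \right)} - 11415 = \left(-194 + \left(143 + 13 \left(-7 - 1\right) \left(3 - 2\right)\right)\right) - 11415 = \left(-194 + \left(143 + 13 \left(\left(-8\right) 1\right)\right)\right) - 11415 = \left(-194 + \left(143 + 13 \left(-8\right)\right)\right) - 11415 = \left(-194 + \left(143 - 104\right)\right) - 11415 = \left(-194 + 39\right) - 11415 = -155 - 11415 = -11570$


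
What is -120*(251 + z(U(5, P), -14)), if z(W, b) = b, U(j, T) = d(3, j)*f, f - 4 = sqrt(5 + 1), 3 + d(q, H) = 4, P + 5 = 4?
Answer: -28440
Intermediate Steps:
P = -1 (P = -5 + 4 = -1)
d(q, H) = 1 (d(q, H) = -3 + 4 = 1)
f = 4 + sqrt(6) (f = 4 + sqrt(5 + 1) = 4 + sqrt(6) ≈ 6.4495)
U(j, T) = 4 + sqrt(6) (U(j, T) = 1*(4 + sqrt(6)) = 4 + sqrt(6))
-120*(251 + z(U(5, P), -14)) = -120*(251 - 14) = -120*237 = -28440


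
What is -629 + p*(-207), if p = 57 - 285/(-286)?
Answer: -3613403/286 ≈ -12634.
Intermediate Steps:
p = 16587/286 (p = 57 - 285*(-1/286) = 57 + 285/286 = 16587/286 ≈ 57.997)
-629 + p*(-207) = -629 + (16587/286)*(-207) = -629 - 3433509/286 = -3613403/286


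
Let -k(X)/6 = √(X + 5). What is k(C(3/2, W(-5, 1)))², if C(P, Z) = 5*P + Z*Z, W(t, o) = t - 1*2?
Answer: 2214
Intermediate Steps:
W(t, o) = -2 + t (W(t, o) = t - 2 = -2 + t)
C(P, Z) = Z² + 5*P (C(P, Z) = 5*P + Z² = Z² + 5*P)
k(X) = -6*√(5 + X) (k(X) = -6*√(X + 5) = -6*√(5 + X))
k(C(3/2, W(-5, 1)))² = (-6*√(5 + ((-2 - 5)² + 5*(3/2))))² = (-6*√(5 + ((-7)² + 5*((½)*3))))² = (-6*√(5 + (49 + 5*(3/2))))² = (-6*√(5 + (49 + 15/2)))² = (-6*√(5 + 113/2))² = (-3*√246)² = 2214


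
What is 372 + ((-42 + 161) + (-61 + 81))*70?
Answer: 10102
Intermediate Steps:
372 + ((-42 + 161) + (-61 + 81))*70 = 372 + (119 + 20)*70 = 372 + 139*70 = 372 + 9730 = 10102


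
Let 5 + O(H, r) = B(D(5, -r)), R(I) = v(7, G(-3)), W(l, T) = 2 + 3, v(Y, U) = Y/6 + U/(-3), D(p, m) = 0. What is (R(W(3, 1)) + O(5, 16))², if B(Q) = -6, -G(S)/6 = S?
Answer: 9025/36 ≈ 250.69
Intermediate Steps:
G(S) = -6*S
v(Y, U) = -U/3 + Y/6 (v(Y, U) = Y*(⅙) + U*(-⅓) = Y/6 - U/3 = -U/3 + Y/6)
W(l, T) = 5
R(I) = -29/6 (R(I) = -(-2)*(-3) + (⅙)*7 = -⅓*18 + 7/6 = -6 + 7/6 = -29/6)
O(H, r) = -11 (O(H, r) = -5 - 6 = -11)
(R(W(3, 1)) + O(5, 16))² = (-29/6 - 11)² = (-95/6)² = 9025/36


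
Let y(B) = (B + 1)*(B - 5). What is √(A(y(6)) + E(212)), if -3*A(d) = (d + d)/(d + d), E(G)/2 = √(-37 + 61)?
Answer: √(-3 + 36*√6)/3 ≈ 3.0765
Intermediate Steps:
y(B) = (1 + B)*(-5 + B)
E(G) = 4*√6 (E(G) = 2*√(-37 + 61) = 2*√24 = 2*(2*√6) = 4*√6)
A(d) = -⅓ (A(d) = -(d + d)/(3*(d + d)) = -2*d/(3*(2*d)) = -2*d*1/(2*d)/3 = -⅓*1 = -⅓)
√(A(y(6)) + E(212)) = √(-⅓ + 4*√6)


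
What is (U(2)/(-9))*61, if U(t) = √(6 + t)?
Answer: -122*√2/9 ≈ -19.170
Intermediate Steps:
(U(2)/(-9))*61 = (√(6 + 2)/(-9))*61 = (√8*(-⅑))*61 = ((2*√2)*(-⅑))*61 = -2*√2/9*61 = -122*√2/9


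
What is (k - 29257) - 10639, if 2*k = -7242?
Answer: -43517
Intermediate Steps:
k = -3621 (k = (½)*(-7242) = -3621)
(k - 29257) - 10639 = (-3621 - 29257) - 10639 = -32878 - 10639 = -43517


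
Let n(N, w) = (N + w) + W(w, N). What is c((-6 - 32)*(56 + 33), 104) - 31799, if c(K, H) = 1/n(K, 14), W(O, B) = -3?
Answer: -107194430/3371 ≈ -31799.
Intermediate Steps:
n(N, w) = -3 + N + w (n(N, w) = (N + w) - 3 = -3 + N + w)
c(K, H) = 1/(11 + K) (c(K, H) = 1/(-3 + K + 14) = 1/(11 + K))
c((-6 - 32)*(56 + 33), 104) - 31799 = 1/(11 + (-6 - 32)*(56 + 33)) - 31799 = 1/(11 - 38*89) - 31799 = 1/(11 - 3382) - 31799 = 1/(-3371) - 31799 = -1/3371 - 31799 = -107194430/3371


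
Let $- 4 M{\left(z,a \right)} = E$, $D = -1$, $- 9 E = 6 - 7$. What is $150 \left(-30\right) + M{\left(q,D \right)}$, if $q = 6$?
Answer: $- \frac{162001}{36} \approx -4500.0$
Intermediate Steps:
$E = \frac{1}{9}$ ($E = - \frac{6 - 7}{9} = \left(- \frac{1}{9}\right) \left(-1\right) = \frac{1}{9} \approx 0.11111$)
$M{\left(z,a \right)} = - \frac{1}{36}$ ($M{\left(z,a \right)} = \left(- \frac{1}{4}\right) \frac{1}{9} = - \frac{1}{36}$)
$150 \left(-30\right) + M{\left(q,D \right)} = 150 \left(-30\right) - \frac{1}{36} = -4500 - \frac{1}{36} = - \frac{162001}{36}$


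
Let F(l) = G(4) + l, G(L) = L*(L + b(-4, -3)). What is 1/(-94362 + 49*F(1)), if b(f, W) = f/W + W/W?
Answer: -3/279215 ≈ -1.0744e-5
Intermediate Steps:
b(f, W) = 1 + f/W (b(f, W) = f/W + 1 = 1 + f/W)
G(L) = L*(7/3 + L) (G(L) = L*(L + (-3 - 4)/(-3)) = L*(L - ⅓*(-7)) = L*(L + 7/3) = L*(7/3 + L))
F(l) = 76/3 + l (F(l) = (⅓)*4*(7 + 3*4) + l = (⅓)*4*(7 + 12) + l = (⅓)*4*19 + l = 76/3 + l)
1/(-94362 + 49*F(1)) = 1/(-94362 + 49*(76/3 + 1)) = 1/(-94362 + 49*(79/3)) = 1/(-94362 + 3871/3) = 1/(-279215/3) = -3/279215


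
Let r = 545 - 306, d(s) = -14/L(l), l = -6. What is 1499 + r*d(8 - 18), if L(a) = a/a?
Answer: -1847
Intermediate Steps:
L(a) = 1
d(s) = -14 (d(s) = -14/1 = -14*1 = -14)
r = 239
1499 + r*d(8 - 18) = 1499 + 239*(-14) = 1499 - 3346 = -1847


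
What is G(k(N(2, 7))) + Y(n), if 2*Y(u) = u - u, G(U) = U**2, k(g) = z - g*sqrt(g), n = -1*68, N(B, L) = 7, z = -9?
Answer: 424 + 126*sqrt(7) ≈ 757.36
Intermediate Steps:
n = -68
k(g) = -9 - g**(3/2) (k(g) = -9 - g*sqrt(g) = -9 - g**(3/2))
Y(u) = 0 (Y(u) = (u - u)/2 = (1/2)*0 = 0)
G(k(N(2, 7))) + Y(n) = (-9 - 7**(3/2))**2 + 0 = (-9 - 7*sqrt(7))**2 + 0 = (-9 - 7*sqrt(7))**2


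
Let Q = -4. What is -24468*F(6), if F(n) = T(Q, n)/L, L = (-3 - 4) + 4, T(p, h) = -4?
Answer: -32624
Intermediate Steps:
L = -3 (L = -7 + 4 = -3)
F(n) = 4/3 (F(n) = -4/(-3) = -4*(-⅓) = 4/3)
-24468*F(6) = -24468*4/3 = -32624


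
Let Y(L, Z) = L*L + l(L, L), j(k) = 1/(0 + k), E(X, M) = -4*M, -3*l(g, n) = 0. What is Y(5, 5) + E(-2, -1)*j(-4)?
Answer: 24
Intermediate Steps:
l(g, n) = 0 (l(g, n) = -1/3*0 = 0)
j(k) = 1/k
Y(L, Z) = L**2 (Y(L, Z) = L*L + 0 = L**2 + 0 = L**2)
Y(5, 5) + E(-2, -1)*j(-4) = 5**2 - 4*(-1)/(-4) = 25 + 4*(-1/4) = 25 - 1 = 24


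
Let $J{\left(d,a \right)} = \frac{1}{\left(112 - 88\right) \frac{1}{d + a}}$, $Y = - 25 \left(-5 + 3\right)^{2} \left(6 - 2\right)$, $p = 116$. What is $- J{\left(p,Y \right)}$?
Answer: $\frac{71}{6} \approx 11.833$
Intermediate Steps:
$Y = -400$ ($Y = - 25 \left(-2\right)^{2} \cdot 4 = - 25 \cdot 4 \cdot 4 = \left(-25\right) 16 = -400$)
$J{\left(d,a \right)} = \frac{a}{24} + \frac{d}{24}$ ($J{\left(d,a \right)} = \frac{1}{24 \frac{1}{a + d}} = \frac{a}{24} + \frac{d}{24}$)
$- J{\left(p,Y \right)} = - (\frac{1}{24} \left(-400\right) + \frac{1}{24} \cdot 116) = - (- \frac{50}{3} + \frac{29}{6}) = \left(-1\right) \left(- \frac{71}{6}\right) = \frac{71}{6}$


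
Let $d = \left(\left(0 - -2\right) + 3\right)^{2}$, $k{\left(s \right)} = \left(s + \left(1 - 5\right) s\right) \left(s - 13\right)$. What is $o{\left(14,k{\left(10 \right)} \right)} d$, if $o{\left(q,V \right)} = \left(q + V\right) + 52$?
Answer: $3900$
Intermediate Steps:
$k{\left(s \right)} = - 3 s \left(-13 + s\right)$ ($k{\left(s \right)} = \left(s - 4 s\right) \left(-13 + s\right) = - 3 s \left(-13 + s\right)$)
$o{\left(q,V \right)} = 52 + V + q$ ($o{\left(q,V \right)} = \left(V + q\right) + 52 = 52 + V + q$)
$d = 25$ ($d = \left(\left(0 + 2\right) + 3\right)^{2} = \left(2 + 3\right)^{2} = 5^{2} = 25$)
$o{\left(14,k{\left(10 \right)} \right)} d = \left(52 + 3 \cdot 10 \left(13 - 10\right) + 14\right) 25 = \left(52 + 3 \cdot 10 \cdot 3 + 14\right) 25 = \left(52 + 90 + 14\right) 25 = 156 \cdot 25 = 3900$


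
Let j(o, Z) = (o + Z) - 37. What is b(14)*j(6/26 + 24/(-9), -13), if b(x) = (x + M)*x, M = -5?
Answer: -85890/13 ≈ -6606.9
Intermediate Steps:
j(o, Z) = -37 + Z + o (j(o, Z) = (Z + o) - 37 = -37 + Z + o)
b(x) = x*(-5 + x) (b(x) = (x - 5)*x = (-5 + x)*x = x*(-5 + x))
b(14)*j(6/26 + 24/(-9), -13) = (14*(-5 + 14))*(-37 - 13 + (6/26 + 24/(-9))) = (14*9)*(-37 - 13 + (6*(1/26) + 24*(-⅑))) = 126*(-37 - 13 + (3/13 - 8/3)) = 126*(-37 - 13 - 95/39) = 126*(-2045/39) = -85890/13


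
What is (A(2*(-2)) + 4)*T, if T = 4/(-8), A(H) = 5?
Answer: -9/2 ≈ -4.5000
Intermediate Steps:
T = -½ (T = 4*(-⅛) = -½ ≈ -0.50000)
(A(2*(-2)) + 4)*T = (5 + 4)*(-½) = 9*(-½) = -9/2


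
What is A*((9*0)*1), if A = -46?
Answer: 0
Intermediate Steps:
A*((9*0)*1) = -46*9*0 = -0 = -46*0 = 0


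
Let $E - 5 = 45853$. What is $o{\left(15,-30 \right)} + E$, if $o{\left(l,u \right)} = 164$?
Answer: $46022$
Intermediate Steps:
$E = 45858$ ($E = 5 + 45853 = 45858$)
$o{\left(15,-30 \right)} + E = 164 + 45858 = 46022$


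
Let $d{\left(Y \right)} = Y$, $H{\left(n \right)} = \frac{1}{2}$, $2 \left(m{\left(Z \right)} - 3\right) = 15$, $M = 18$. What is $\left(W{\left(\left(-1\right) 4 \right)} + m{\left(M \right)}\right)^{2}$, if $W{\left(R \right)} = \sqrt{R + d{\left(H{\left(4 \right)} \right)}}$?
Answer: $\frac{\left(21 + i \sqrt{14}\right)^{2}}{4} \approx 106.75 + 39.287 i$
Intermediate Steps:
$m{\left(Z \right)} = \frac{21}{2}$ ($m{\left(Z \right)} = 3 + \frac{1}{2} \cdot 15 = 3 + \frac{15}{2} = \frac{21}{2}$)
$H{\left(n \right)} = \frac{1}{2}$
$W{\left(R \right)} = \sqrt{\frac{1}{2} + R}$ ($W{\left(R \right)} = \sqrt{R + \frac{1}{2}} = \sqrt{\frac{1}{2} + R}$)
$\left(W{\left(\left(-1\right) 4 \right)} + m{\left(M \right)}\right)^{2} = \left(\frac{\sqrt{2 + 4 \left(\left(-1\right) 4\right)}}{2} + \frac{21}{2}\right)^{2} = \left(\frac{\sqrt{2 + 4 \left(-4\right)}}{2} + \frac{21}{2}\right)^{2} = \left(\frac{\sqrt{2 - 16}}{2} + \frac{21}{2}\right)^{2} = \left(\frac{\sqrt{-14}}{2} + \frac{21}{2}\right)^{2} = \left(\frac{i \sqrt{14}}{2} + \frac{21}{2}\right)^{2} = \left(\frac{21}{2} + \frac{i \sqrt{14}}{2}\right)^{2}$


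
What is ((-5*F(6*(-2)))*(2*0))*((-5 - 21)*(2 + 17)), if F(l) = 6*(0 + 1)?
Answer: 0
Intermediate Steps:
F(l) = 6 (F(l) = 6*1 = 6)
((-5*F(6*(-2)))*(2*0))*((-5 - 21)*(2 + 17)) = ((-5*6)*(2*0))*((-5 - 21)*(2 + 17)) = (-30*0)*(-26*19) = 0*(-494) = 0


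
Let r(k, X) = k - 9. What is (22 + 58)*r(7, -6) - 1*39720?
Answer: -39880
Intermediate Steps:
r(k, X) = -9 + k
(22 + 58)*r(7, -6) - 1*39720 = (22 + 58)*(-9 + 7) - 1*39720 = 80*(-2) - 39720 = -160 - 39720 = -39880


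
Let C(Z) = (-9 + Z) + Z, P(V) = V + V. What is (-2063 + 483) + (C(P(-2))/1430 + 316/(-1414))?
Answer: -1597633759/1011010 ≈ -1580.2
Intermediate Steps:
P(V) = 2*V
C(Z) = -9 + 2*Z
(-2063 + 483) + (C(P(-2))/1430 + 316/(-1414)) = (-2063 + 483) + ((-9 + 2*(2*(-2)))/1430 + 316/(-1414)) = -1580 + ((-9 + 2*(-4))*(1/1430) + 316*(-1/1414)) = -1580 + ((-9 - 8)*(1/1430) - 158/707) = -1580 + (-17*1/1430 - 158/707) = -1580 + (-17/1430 - 158/707) = -1580 - 237959/1011010 = -1597633759/1011010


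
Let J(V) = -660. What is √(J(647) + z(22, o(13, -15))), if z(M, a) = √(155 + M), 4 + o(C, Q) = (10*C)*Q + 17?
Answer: √(-660 + √177) ≈ 25.43*I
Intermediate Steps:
o(C, Q) = 13 + 10*C*Q (o(C, Q) = -4 + ((10*C)*Q + 17) = -4 + (10*C*Q + 17) = -4 + (17 + 10*C*Q) = 13 + 10*C*Q)
√(J(647) + z(22, o(13, -15))) = √(-660 + √(155 + 22)) = √(-660 + √177)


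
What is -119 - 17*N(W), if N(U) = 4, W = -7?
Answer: -187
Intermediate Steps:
-119 - 17*N(W) = -119 - 17*4 = -119 - 68 = -187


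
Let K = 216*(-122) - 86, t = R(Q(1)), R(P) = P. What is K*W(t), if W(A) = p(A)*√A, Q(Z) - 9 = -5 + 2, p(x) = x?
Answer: -158628*√6 ≈ -3.8856e+5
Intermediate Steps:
Q(Z) = 6 (Q(Z) = 9 + (-5 + 2) = 9 - 3 = 6)
t = 6
W(A) = A^(3/2) (W(A) = A*√A = A^(3/2))
K = -26438 (K = -26352 - 86 = -26438)
K*W(t) = -158628*√6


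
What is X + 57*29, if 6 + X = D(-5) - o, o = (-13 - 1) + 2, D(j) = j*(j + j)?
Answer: 1709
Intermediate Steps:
D(j) = 2*j² (D(j) = j*(2*j) = 2*j²)
o = -12 (o = -14 + 2 = -12)
X = 56 (X = -6 + (2*(-5)² - 1*(-12)) = -6 + (2*25 + 12) = -6 + (50 + 12) = -6 + 62 = 56)
X + 57*29 = 56 + 57*29 = 56 + 1653 = 1709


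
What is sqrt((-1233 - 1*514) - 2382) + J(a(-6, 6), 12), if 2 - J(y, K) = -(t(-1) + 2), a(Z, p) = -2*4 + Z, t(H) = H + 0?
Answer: 3 + I*sqrt(4129) ≈ 3.0 + 64.257*I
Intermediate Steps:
t(H) = H
a(Z, p) = -8 + Z
J(y, K) = 3 (J(y, K) = 2 - (-1)*(-1 + 2) = 2 - (-1) = 2 - 1*(-1) = 2 + 1 = 3)
sqrt((-1233 - 1*514) - 2382) + J(a(-6, 6), 12) = sqrt((-1233 - 1*514) - 2382) + 3 = sqrt((-1233 - 514) - 2382) + 3 = sqrt(-1747 - 2382) + 3 = sqrt(-4129) + 3 = I*sqrt(4129) + 3 = 3 + I*sqrt(4129)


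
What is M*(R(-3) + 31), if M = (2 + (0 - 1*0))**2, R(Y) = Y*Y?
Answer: 160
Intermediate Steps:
R(Y) = Y**2
M = 4 (M = (2 + (0 + 0))**2 = (2 + 0)**2 = 2**2 = 4)
M*(R(-3) + 31) = 4*((-3)**2 + 31) = 4*(9 + 31) = 4*40 = 160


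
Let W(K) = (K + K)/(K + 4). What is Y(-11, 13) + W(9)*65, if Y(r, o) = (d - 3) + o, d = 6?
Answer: 106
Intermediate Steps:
Y(r, o) = 3 + o (Y(r, o) = (6 - 3) + o = 3 + o)
W(K) = 2*K/(4 + K) (W(K) = (2*K)/(4 + K) = 2*K/(4 + K))
Y(-11, 13) + W(9)*65 = (3 + 13) + (2*9/(4 + 9))*65 = 16 + (2*9/13)*65 = 16 + (2*9*(1/13))*65 = 16 + (18/13)*65 = 16 + 90 = 106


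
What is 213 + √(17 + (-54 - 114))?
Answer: 213 + I*√151 ≈ 213.0 + 12.288*I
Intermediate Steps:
213 + √(17 + (-54 - 114)) = 213 + √(17 - 168) = 213 + √(-151) = 213 + I*√151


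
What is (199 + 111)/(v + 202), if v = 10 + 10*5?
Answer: 155/131 ≈ 1.1832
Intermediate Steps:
v = 60 (v = 10 + 50 = 60)
(199 + 111)/(v + 202) = (199 + 111)/(60 + 202) = 310/262 = 310*(1/262) = 155/131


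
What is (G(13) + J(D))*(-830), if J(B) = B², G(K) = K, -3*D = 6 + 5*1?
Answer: -197540/9 ≈ -21949.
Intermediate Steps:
D = -11/3 (D = -(6 + 5*1)/3 = -(6 + 5)/3 = -⅓*11 = -11/3 ≈ -3.6667)
(G(13) + J(D))*(-830) = (13 + (-11/3)²)*(-830) = (13 + 121/9)*(-830) = (238/9)*(-830) = -197540/9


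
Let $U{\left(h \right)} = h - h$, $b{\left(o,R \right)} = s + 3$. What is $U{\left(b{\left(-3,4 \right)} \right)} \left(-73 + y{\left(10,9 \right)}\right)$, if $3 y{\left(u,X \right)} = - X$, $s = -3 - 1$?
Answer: $0$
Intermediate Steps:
$s = -4$ ($s = -3 - 1 = -4$)
$y{\left(u,X \right)} = - \frac{X}{3}$ ($y{\left(u,X \right)} = \frac{\left(-1\right) X}{3} = - \frac{X}{3}$)
$b{\left(o,R \right)} = -1$ ($b{\left(o,R \right)} = -4 + 3 = -1$)
$U{\left(h \right)} = 0$
$U{\left(b{\left(-3,4 \right)} \right)} \left(-73 + y{\left(10,9 \right)}\right) = 0 \left(-73 - 3\right) = 0 \left(-76\right) = 0$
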